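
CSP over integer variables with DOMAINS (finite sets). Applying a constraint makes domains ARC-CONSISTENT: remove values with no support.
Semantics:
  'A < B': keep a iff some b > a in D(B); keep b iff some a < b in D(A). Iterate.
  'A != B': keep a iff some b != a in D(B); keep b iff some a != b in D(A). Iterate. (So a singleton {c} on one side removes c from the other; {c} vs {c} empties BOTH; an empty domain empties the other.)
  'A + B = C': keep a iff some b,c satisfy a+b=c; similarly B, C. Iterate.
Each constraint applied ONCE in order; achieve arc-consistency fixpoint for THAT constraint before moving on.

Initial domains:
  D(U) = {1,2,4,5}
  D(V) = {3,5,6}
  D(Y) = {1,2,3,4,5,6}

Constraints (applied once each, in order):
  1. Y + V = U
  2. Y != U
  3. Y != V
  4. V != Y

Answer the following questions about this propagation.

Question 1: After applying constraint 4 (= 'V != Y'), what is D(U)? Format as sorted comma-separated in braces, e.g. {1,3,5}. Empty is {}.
Constraint 1 (Y + V = U) on D(Y)={1,2,3,4,5,6} D(V)={3,5,6} D(U)={1,2,4,5}: Y {1,2,3,4,5,6}->{1,2}; V {3,5,6}->{3}; U {1,2,4,5}->{4,5}
Constraint 2 (Y != U) on D(Y)={1,2} D(U)={4,5}: no change
Constraint 3 (Y != V) on D(Y)={1,2} D(V)={3}: no change
Constraint 4 (V != Y) on D(V)={3} D(Y)={1,2}: no change
So after constraint 4: D(U) = {4,5}

Answer: {4,5}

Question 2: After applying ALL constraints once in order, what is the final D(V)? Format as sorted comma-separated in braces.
Answer: {3}

Derivation:
Constraint 1 (Y + V = U) on D(Y)={1,2,3,4,5,6} D(V)={3,5,6} D(U)={1,2,4,5}: Y {1,2,3,4,5,6}->{1,2}; V {3,5,6}->{3}; U {1,2,4,5}->{4,5}
Constraint 2 (Y != U) on D(Y)={1,2} D(U)={4,5}: no change
Constraint 3 (Y != V) on D(Y)={1,2} D(V)={3}: no change
Constraint 4 (V != Y) on D(V)={3} D(Y)={1,2}: no change
So after all 4 constraints: D(V) = {3}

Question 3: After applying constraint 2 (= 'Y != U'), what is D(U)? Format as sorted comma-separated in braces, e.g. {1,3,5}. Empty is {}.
Answer: {4,5}

Derivation:
Constraint 1 (Y + V = U) on D(Y)={1,2,3,4,5,6} D(V)={3,5,6} D(U)={1,2,4,5}: Y {1,2,3,4,5,6}->{1,2}; V {3,5,6}->{3}; U {1,2,4,5}->{4,5}
Constraint 2 (Y != U) on D(Y)={1,2} D(U)={4,5}: no change
So after constraint 2: D(U) = {4,5}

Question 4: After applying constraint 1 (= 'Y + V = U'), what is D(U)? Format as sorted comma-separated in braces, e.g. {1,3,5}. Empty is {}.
Answer: {4,5}

Derivation:
Constraint 1 (Y + V = U) on D(Y)={1,2,3,4,5,6} D(V)={3,5,6} D(U)={1,2,4,5}: Y {1,2,3,4,5,6}->{1,2}; V {3,5,6}->{3}; U {1,2,4,5}->{4,5}
So after constraint 1: D(U) = {4,5}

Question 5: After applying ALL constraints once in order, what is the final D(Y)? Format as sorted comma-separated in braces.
Answer: {1,2}

Derivation:
Constraint 1 (Y + V = U) on D(Y)={1,2,3,4,5,6} D(V)={3,5,6} D(U)={1,2,4,5}: Y {1,2,3,4,5,6}->{1,2}; V {3,5,6}->{3}; U {1,2,4,5}->{4,5}
Constraint 2 (Y != U) on D(Y)={1,2} D(U)={4,5}: no change
Constraint 3 (Y != V) on D(Y)={1,2} D(V)={3}: no change
Constraint 4 (V != Y) on D(V)={3} D(Y)={1,2}: no change
So after all 4 constraints: D(Y) = {1,2}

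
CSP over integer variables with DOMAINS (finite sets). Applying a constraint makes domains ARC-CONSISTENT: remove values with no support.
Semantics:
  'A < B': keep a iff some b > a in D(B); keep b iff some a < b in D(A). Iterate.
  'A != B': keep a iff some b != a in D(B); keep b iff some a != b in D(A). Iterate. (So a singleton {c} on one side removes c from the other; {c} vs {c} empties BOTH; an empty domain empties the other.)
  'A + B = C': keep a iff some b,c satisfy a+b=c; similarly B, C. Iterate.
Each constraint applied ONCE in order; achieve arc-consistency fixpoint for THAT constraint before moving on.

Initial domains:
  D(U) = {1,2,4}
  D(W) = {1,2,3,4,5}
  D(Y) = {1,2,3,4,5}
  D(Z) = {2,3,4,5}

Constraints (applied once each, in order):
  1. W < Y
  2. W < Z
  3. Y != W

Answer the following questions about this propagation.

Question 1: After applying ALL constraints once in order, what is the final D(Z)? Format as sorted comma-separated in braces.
Answer: {2,3,4,5}

Derivation:
Constraint 1 (W < Y) on D(W)={1,2,3,4,5} D(Y)={1,2,3,4,5}: W {1,2,3,4,5}->{1,2,3,4}; Y {1,2,3,4,5}->{2,3,4,5}
Constraint 2 (W < Z) on D(W)={1,2,3,4} D(Z)={2,3,4,5}: no change
Constraint 3 (Y != W) on D(Y)={2,3,4,5} D(W)={1,2,3,4}: no change
So after all 3 constraints: D(Z) = {2,3,4,5}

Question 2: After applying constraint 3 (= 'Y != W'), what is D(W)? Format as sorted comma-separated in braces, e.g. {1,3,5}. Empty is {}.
Answer: {1,2,3,4}

Derivation:
Constraint 1 (W < Y) on D(W)={1,2,3,4,5} D(Y)={1,2,3,4,5}: W {1,2,3,4,5}->{1,2,3,4}; Y {1,2,3,4,5}->{2,3,4,5}
Constraint 2 (W < Z) on D(W)={1,2,3,4} D(Z)={2,3,4,5}: no change
Constraint 3 (Y != W) on D(Y)={2,3,4,5} D(W)={1,2,3,4}: no change
So after constraint 3: D(W) = {1,2,3,4}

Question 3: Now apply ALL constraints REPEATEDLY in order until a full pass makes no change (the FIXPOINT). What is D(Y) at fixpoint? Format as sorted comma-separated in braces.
Answer: {2,3,4,5}

Derivation:
pass 0 (initial): D(Y)={1,2,3,4,5}
pass 1: W {1,2,3,4,5}->{1,2,3,4}; Y {1,2,3,4,5}->{2,3,4,5}
pass 2: no change
Fixpoint after 2 passes: D(Y) = {2,3,4,5}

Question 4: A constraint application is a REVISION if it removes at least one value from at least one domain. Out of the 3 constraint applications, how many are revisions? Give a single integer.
Answer: 1

Derivation:
Constraint 1 (W < Y) on D(W)={1,2,3,4,5} D(Y)={1,2,3,4,5}: W {1,2,3,4,5}->{1,2,3,4}; Y {1,2,3,4,5}->{2,3,4,5} => REVISION
Constraint 2 (W < Z) on D(W)={1,2,3,4} D(Z)={2,3,4,5}: no change => not a revision
Constraint 3 (Y != W) on D(Y)={2,3,4,5} D(W)={1,2,3,4}: no change => not a revision
Total revisions = 1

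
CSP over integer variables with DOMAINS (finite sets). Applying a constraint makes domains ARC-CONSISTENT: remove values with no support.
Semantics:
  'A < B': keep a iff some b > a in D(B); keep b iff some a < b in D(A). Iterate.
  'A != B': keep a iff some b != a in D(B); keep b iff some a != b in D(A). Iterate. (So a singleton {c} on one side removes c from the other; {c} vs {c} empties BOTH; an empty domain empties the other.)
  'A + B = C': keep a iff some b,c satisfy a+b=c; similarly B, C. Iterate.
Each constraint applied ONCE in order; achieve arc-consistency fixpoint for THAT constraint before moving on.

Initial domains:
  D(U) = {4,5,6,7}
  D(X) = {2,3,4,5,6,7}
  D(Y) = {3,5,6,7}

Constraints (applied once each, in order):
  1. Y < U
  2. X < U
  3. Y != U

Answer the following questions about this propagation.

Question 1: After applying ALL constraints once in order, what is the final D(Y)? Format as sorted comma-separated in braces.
Constraint 1 (Y < U) on D(Y)={3,5,6,7} D(U)={4,5,6,7}: Y {3,5,6,7}->{3,5,6}
Constraint 2 (X < U) on D(X)={2,3,4,5,6,7} D(U)={4,5,6,7}: X {2,3,4,5,6,7}->{2,3,4,5,6}
Constraint 3 (Y != U) on D(Y)={3,5,6} D(U)={4,5,6,7}: no change
So after all 3 constraints: D(Y) = {3,5,6}

Answer: {3,5,6}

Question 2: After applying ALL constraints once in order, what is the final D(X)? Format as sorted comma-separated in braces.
Constraint 1 (Y < U) on D(Y)={3,5,6,7} D(U)={4,5,6,7}: Y {3,5,6,7}->{3,5,6}
Constraint 2 (X < U) on D(X)={2,3,4,5,6,7} D(U)={4,5,6,7}: X {2,3,4,5,6,7}->{2,3,4,5,6}
Constraint 3 (Y != U) on D(Y)={3,5,6} D(U)={4,5,6,7}: no change
So after all 3 constraints: D(X) = {2,3,4,5,6}

Answer: {2,3,4,5,6}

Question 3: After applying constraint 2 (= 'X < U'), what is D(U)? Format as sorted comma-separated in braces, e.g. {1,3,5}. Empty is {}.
Constraint 1 (Y < U) on D(Y)={3,5,6,7} D(U)={4,5,6,7}: Y {3,5,6,7}->{3,5,6}
Constraint 2 (X < U) on D(X)={2,3,4,5,6,7} D(U)={4,5,6,7}: X {2,3,4,5,6,7}->{2,3,4,5,6}
So after constraint 2: D(U) = {4,5,6,7}

Answer: {4,5,6,7}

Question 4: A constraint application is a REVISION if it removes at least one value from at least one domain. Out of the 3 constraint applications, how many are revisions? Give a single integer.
Answer: 2

Derivation:
Constraint 1 (Y < U) on D(Y)={3,5,6,7} D(U)={4,5,6,7}: Y {3,5,6,7}->{3,5,6} => REVISION
Constraint 2 (X < U) on D(X)={2,3,4,5,6,7} D(U)={4,5,6,7}: X {2,3,4,5,6,7}->{2,3,4,5,6} => REVISION
Constraint 3 (Y != U) on D(Y)={3,5,6} D(U)={4,5,6,7}: no change => not a revision
Total revisions = 2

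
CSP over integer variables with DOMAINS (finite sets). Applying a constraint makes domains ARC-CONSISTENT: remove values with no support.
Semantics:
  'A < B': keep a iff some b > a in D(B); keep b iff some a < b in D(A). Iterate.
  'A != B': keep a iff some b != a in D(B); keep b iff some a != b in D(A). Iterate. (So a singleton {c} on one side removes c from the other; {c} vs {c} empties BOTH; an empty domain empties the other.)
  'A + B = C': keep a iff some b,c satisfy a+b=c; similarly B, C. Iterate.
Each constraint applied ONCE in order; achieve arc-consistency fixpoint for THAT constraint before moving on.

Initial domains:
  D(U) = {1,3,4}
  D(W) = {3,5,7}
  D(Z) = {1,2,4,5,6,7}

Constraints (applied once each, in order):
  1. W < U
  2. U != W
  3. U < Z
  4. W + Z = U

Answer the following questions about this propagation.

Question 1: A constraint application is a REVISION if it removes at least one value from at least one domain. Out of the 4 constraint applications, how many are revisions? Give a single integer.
Constraint 1 (W < U) on D(W)={3,5,7} D(U)={1,3,4}: W {3,5,7}->{3}; U {1,3,4}->{4} => REVISION
Constraint 2 (U != W) on D(U)={4} D(W)={3}: no change => not a revision
Constraint 3 (U < Z) on D(U)={4} D(Z)={1,2,4,5,6,7}: Z {1,2,4,5,6,7}->{5,6,7} => REVISION
Constraint 4 (W + Z = U) on D(W)={3} D(Z)={5,6,7} D(U)={4}: W {3}->{}; Z {5,6,7}->{}; U {4}->{} => REVISION
Total revisions = 3

Answer: 3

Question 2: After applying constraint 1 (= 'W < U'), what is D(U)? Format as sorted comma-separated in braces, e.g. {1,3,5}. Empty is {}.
Constraint 1 (W < U) on D(W)={3,5,7} D(U)={1,3,4}: W {3,5,7}->{3}; U {1,3,4}->{4}
So after constraint 1: D(U) = {4}

Answer: {4}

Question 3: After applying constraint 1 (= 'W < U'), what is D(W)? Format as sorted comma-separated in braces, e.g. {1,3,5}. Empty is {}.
Answer: {3}

Derivation:
Constraint 1 (W < U) on D(W)={3,5,7} D(U)={1,3,4}: W {3,5,7}->{3}; U {1,3,4}->{4}
So after constraint 1: D(W) = {3}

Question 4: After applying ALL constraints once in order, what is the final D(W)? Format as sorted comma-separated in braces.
Answer: {}

Derivation:
Constraint 1 (W < U) on D(W)={3,5,7} D(U)={1,3,4}: W {3,5,7}->{3}; U {1,3,4}->{4}
Constraint 2 (U != W) on D(U)={4} D(W)={3}: no change
Constraint 3 (U < Z) on D(U)={4} D(Z)={1,2,4,5,6,7}: Z {1,2,4,5,6,7}->{5,6,7}
Constraint 4 (W + Z = U) on D(W)={3} D(Z)={5,6,7} D(U)={4}: W {3}->{}; Z {5,6,7}->{}; U {4}->{}
So after all 4 constraints: D(W) = {}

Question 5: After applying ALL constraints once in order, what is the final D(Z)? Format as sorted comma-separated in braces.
Constraint 1 (W < U) on D(W)={3,5,7} D(U)={1,3,4}: W {3,5,7}->{3}; U {1,3,4}->{4}
Constraint 2 (U != W) on D(U)={4} D(W)={3}: no change
Constraint 3 (U < Z) on D(U)={4} D(Z)={1,2,4,5,6,7}: Z {1,2,4,5,6,7}->{5,6,7}
Constraint 4 (W + Z = U) on D(W)={3} D(Z)={5,6,7} D(U)={4}: W {3}->{}; Z {5,6,7}->{}; U {4}->{}
So after all 4 constraints: D(Z) = {}

Answer: {}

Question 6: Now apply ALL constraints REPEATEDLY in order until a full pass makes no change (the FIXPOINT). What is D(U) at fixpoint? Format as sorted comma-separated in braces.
pass 0 (initial): D(U)={1,3,4}
pass 1: U {1,3,4}->{}; W {3,5,7}->{}; Z {1,2,4,5,6,7}->{}
pass 2: no change
Fixpoint after 2 passes: D(U) = {}

Answer: {}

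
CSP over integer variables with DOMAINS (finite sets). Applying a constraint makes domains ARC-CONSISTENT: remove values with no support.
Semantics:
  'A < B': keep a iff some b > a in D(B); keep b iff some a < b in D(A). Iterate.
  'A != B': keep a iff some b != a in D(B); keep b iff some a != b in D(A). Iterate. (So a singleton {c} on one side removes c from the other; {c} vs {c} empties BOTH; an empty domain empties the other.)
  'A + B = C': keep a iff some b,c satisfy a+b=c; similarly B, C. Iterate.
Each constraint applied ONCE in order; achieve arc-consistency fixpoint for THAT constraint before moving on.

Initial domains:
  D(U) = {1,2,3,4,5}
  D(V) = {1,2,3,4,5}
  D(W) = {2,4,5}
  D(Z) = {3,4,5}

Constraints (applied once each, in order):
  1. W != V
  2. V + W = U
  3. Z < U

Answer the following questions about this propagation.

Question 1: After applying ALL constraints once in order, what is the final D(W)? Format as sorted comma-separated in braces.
Answer: {2,4}

Derivation:
Constraint 1 (W != V) on D(W)={2,4,5} D(V)={1,2,3,4,5}: no change
Constraint 2 (V + W = U) on D(V)={1,2,3,4,5} D(W)={2,4,5} D(U)={1,2,3,4,5}: V {1,2,3,4,5}->{1,2,3}; W {2,4,5}->{2,4}; U {1,2,3,4,5}->{3,4,5}
Constraint 3 (Z < U) on D(Z)={3,4,5} D(U)={3,4,5}: Z {3,4,5}->{3,4}; U {3,4,5}->{4,5}
So after all 3 constraints: D(W) = {2,4}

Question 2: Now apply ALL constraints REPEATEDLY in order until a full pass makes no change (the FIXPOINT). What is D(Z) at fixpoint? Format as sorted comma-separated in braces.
Answer: {3,4}

Derivation:
pass 0 (initial): D(Z)={3,4,5}
pass 1: U {1,2,3,4,5}->{4,5}; V {1,2,3,4,5}->{1,2,3}; W {2,4,5}->{2,4}; Z {3,4,5}->{3,4}
pass 2: no change
Fixpoint after 2 passes: D(Z) = {3,4}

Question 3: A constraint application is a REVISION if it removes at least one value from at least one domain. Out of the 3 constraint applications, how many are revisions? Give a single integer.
Answer: 2

Derivation:
Constraint 1 (W != V) on D(W)={2,4,5} D(V)={1,2,3,4,5}: no change => not a revision
Constraint 2 (V + W = U) on D(V)={1,2,3,4,5} D(W)={2,4,5} D(U)={1,2,3,4,5}: V {1,2,3,4,5}->{1,2,3}; W {2,4,5}->{2,4}; U {1,2,3,4,5}->{3,4,5} => REVISION
Constraint 3 (Z < U) on D(Z)={3,4,5} D(U)={3,4,5}: Z {3,4,5}->{3,4}; U {3,4,5}->{4,5} => REVISION
Total revisions = 2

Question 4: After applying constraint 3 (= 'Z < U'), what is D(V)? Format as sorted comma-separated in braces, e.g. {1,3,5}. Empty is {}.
Answer: {1,2,3}

Derivation:
Constraint 1 (W != V) on D(W)={2,4,5} D(V)={1,2,3,4,5}: no change
Constraint 2 (V + W = U) on D(V)={1,2,3,4,5} D(W)={2,4,5} D(U)={1,2,3,4,5}: V {1,2,3,4,5}->{1,2,3}; W {2,4,5}->{2,4}; U {1,2,3,4,5}->{3,4,5}
Constraint 3 (Z < U) on D(Z)={3,4,5} D(U)={3,4,5}: Z {3,4,5}->{3,4}; U {3,4,5}->{4,5}
So after constraint 3: D(V) = {1,2,3}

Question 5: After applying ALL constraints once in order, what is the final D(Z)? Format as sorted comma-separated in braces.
Constraint 1 (W != V) on D(W)={2,4,5} D(V)={1,2,3,4,5}: no change
Constraint 2 (V + W = U) on D(V)={1,2,3,4,5} D(W)={2,4,5} D(U)={1,2,3,4,5}: V {1,2,3,4,5}->{1,2,3}; W {2,4,5}->{2,4}; U {1,2,3,4,5}->{3,4,5}
Constraint 3 (Z < U) on D(Z)={3,4,5} D(U)={3,4,5}: Z {3,4,5}->{3,4}; U {3,4,5}->{4,5}
So after all 3 constraints: D(Z) = {3,4}

Answer: {3,4}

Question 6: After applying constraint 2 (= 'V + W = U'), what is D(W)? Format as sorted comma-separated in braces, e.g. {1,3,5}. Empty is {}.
Constraint 1 (W != V) on D(W)={2,4,5} D(V)={1,2,3,4,5}: no change
Constraint 2 (V + W = U) on D(V)={1,2,3,4,5} D(W)={2,4,5} D(U)={1,2,3,4,5}: V {1,2,3,4,5}->{1,2,3}; W {2,4,5}->{2,4}; U {1,2,3,4,5}->{3,4,5}
So after constraint 2: D(W) = {2,4}

Answer: {2,4}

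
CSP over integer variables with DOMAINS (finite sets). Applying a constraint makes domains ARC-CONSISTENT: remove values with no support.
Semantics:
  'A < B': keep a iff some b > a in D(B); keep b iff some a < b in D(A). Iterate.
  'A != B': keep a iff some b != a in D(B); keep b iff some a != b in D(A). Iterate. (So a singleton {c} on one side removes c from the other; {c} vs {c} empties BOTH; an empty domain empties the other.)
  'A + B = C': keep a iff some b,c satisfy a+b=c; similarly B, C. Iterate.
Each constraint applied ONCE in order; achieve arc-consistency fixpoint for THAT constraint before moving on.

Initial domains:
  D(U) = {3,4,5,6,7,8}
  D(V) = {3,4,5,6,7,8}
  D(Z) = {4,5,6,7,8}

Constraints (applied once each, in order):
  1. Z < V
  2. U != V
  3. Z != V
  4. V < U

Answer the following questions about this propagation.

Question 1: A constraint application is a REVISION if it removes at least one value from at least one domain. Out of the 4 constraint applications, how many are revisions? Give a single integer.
Constraint 1 (Z < V) on D(Z)={4,5,6,7,8} D(V)={3,4,5,6,7,8}: Z {4,5,6,7,8}->{4,5,6,7}; V {3,4,5,6,7,8}->{5,6,7,8} => REVISION
Constraint 2 (U != V) on D(U)={3,4,5,6,7,8} D(V)={5,6,7,8}: no change => not a revision
Constraint 3 (Z != V) on D(Z)={4,5,6,7} D(V)={5,6,7,8}: no change => not a revision
Constraint 4 (V < U) on D(V)={5,6,7,8} D(U)={3,4,5,6,7,8}: V {5,6,7,8}->{5,6,7}; U {3,4,5,6,7,8}->{6,7,8} => REVISION
Total revisions = 2

Answer: 2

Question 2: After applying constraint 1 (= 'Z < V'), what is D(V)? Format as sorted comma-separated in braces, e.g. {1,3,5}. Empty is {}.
Answer: {5,6,7,8}

Derivation:
Constraint 1 (Z < V) on D(Z)={4,5,6,7,8} D(V)={3,4,5,6,7,8}: Z {4,5,6,7,8}->{4,5,6,7}; V {3,4,5,6,7,8}->{5,6,7,8}
So after constraint 1: D(V) = {5,6,7,8}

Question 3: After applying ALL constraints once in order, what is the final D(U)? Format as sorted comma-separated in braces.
Answer: {6,7,8}

Derivation:
Constraint 1 (Z < V) on D(Z)={4,5,6,7,8} D(V)={3,4,5,6,7,8}: Z {4,5,6,7,8}->{4,5,6,7}; V {3,4,5,6,7,8}->{5,6,7,8}
Constraint 2 (U != V) on D(U)={3,4,5,6,7,8} D(V)={5,6,7,8}: no change
Constraint 3 (Z != V) on D(Z)={4,5,6,7} D(V)={5,6,7,8}: no change
Constraint 4 (V < U) on D(V)={5,6,7,8} D(U)={3,4,5,6,7,8}: V {5,6,7,8}->{5,6,7}; U {3,4,5,6,7,8}->{6,7,8}
So after all 4 constraints: D(U) = {6,7,8}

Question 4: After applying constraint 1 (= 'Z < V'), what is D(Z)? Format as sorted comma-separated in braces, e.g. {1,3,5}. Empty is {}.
Constraint 1 (Z < V) on D(Z)={4,5,6,7,8} D(V)={3,4,5,6,7,8}: Z {4,5,6,7,8}->{4,5,6,7}; V {3,4,5,6,7,8}->{5,6,7,8}
So after constraint 1: D(Z) = {4,5,6,7}

Answer: {4,5,6,7}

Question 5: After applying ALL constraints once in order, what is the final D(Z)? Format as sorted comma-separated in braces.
Constraint 1 (Z < V) on D(Z)={4,5,6,7,8} D(V)={3,4,5,6,7,8}: Z {4,5,6,7,8}->{4,5,6,7}; V {3,4,5,6,7,8}->{5,6,7,8}
Constraint 2 (U != V) on D(U)={3,4,5,6,7,8} D(V)={5,6,7,8}: no change
Constraint 3 (Z != V) on D(Z)={4,5,6,7} D(V)={5,6,7,8}: no change
Constraint 4 (V < U) on D(V)={5,6,7,8} D(U)={3,4,5,6,7,8}: V {5,6,7,8}->{5,6,7}; U {3,4,5,6,7,8}->{6,7,8}
So after all 4 constraints: D(Z) = {4,5,6,7}

Answer: {4,5,6,7}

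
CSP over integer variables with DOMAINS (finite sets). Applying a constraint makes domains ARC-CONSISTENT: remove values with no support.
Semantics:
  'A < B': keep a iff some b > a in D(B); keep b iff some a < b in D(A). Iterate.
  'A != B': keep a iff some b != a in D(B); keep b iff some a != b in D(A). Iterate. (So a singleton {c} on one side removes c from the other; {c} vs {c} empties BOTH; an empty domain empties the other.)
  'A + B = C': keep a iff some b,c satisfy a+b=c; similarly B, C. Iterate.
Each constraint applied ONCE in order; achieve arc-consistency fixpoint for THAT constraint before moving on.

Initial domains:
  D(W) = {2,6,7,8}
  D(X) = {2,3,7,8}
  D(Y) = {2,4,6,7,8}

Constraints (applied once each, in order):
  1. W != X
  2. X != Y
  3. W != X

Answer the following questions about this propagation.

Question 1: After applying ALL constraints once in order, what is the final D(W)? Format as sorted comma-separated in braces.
Answer: {2,6,7,8}

Derivation:
Constraint 1 (W != X) on D(W)={2,6,7,8} D(X)={2,3,7,8}: no change
Constraint 2 (X != Y) on D(X)={2,3,7,8} D(Y)={2,4,6,7,8}: no change
Constraint 3 (W != X) on D(W)={2,6,7,8} D(X)={2,3,7,8}: no change
So after all 3 constraints: D(W) = {2,6,7,8}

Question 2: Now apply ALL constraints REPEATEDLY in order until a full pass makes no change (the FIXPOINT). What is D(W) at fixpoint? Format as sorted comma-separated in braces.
pass 0 (initial): D(W)={2,6,7,8}
pass 1: no change
Fixpoint after 1 passes: D(W) = {2,6,7,8}

Answer: {2,6,7,8}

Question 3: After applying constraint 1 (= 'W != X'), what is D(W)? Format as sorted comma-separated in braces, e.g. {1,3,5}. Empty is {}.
Constraint 1 (W != X) on D(W)={2,6,7,8} D(X)={2,3,7,8}: no change
So after constraint 1: D(W) = {2,6,7,8}

Answer: {2,6,7,8}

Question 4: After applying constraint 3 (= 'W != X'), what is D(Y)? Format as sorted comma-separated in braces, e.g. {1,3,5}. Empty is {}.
Constraint 1 (W != X) on D(W)={2,6,7,8} D(X)={2,3,7,8}: no change
Constraint 2 (X != Y) on D(X)={2,3,7,8} D(Y)={2,4,6,7,8}: no change
Constraint 3 (W != X) on D(W)={2,6,7,8} D(X)={2,3,7,8}: no change
So after constraint 3: D(Y) = {2,4,6,7,8}

Answer: {2,4,6,7,8}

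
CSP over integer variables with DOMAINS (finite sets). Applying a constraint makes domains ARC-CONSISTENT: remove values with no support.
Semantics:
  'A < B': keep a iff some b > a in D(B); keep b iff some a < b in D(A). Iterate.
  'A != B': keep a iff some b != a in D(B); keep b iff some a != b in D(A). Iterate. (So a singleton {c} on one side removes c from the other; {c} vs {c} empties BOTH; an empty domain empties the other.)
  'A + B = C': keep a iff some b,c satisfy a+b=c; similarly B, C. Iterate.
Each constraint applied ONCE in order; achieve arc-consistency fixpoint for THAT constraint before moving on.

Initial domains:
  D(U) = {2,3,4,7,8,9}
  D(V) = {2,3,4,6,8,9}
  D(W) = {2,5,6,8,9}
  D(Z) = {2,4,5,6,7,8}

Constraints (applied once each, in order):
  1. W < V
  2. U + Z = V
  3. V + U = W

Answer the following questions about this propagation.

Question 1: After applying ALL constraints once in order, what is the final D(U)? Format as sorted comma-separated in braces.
Answer: {2,4}

Derivation:
Constraint 1 (W < V) on D(W)={2,5,6,8,9} D(V)={2,3,4,6,8,9}: W {2,5,6,8,9}->{2,5,6,8}; V {2,3,4,6,8,9}->{3,4,6,8,9}
Constraint 2 (U + Z = V) on D(U)={2,3,4,7,8,9} D(Z)={2,4,5,6,7,8} D(V)={3,4,6,8,9}: U {2,3,4,7,8,9}->{2,3,4,7}; Z {2,4,5,6,7,8}->{2,4,5,6,7}; V {3,4,6,8,9}->{4,6,8,9}
Constraint 3 (V + U = W) on D(V)={4,6,8,9} D(U)={2,3,4,7} D(W)={2,5,6,8}: V {4,6,8,9}->{4,6}; U {2,3,4,7}->{2,4}; W {2,5,6,8}->{6,8}
So after all 3 constraints: D(U) = {2,4}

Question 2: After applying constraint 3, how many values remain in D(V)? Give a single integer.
Constraint 1 (W < V) on D(W)={2,5,6,8,9} D(V)={2,3,4,6,8,9}: W {2,5,6,8,9}->{2,5,6,8}; V {2,3,4,6,8,9}->{3,4,6,8,9}
Constraint 2 (U + Z = V) on D(U)={2,3,4,7,8,9} D(Z)={2,4,5,6,7,8} D(V)={3,4,6,8,9}: U {2,3,4,7,8,9}->{2,3,4,7}; Z {2,4,5,6,7,8}->{2,4,5,6,7}; V {3,4,6,8,9}->{4,6,8,9}
Constraint 3 (V + U = W) on D(V)={4,6,8,9} D(U)={2,3,4,7} D(W)={2,5,6,8}: V {4,6,8,9}->{4,6}; U {2,3,4,7}->{2,4}; W {2,5,6,8}->{6,8}
So after constraint 3: D(V)={4,6}, size = 2

Answer: 2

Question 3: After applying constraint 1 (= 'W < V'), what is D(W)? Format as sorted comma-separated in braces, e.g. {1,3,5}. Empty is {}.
Answer: {2,5,6,8}

Derivation:
Constraint 1 (W < V) on D(W)={2,5,6,8,9} D(V)={2,3,4,6,8,9}: W {2,5,6,8,9}->{2,5,6,8}; V {2,3,4,6,8,9}->{3,4,6,8,9}
So after constraint 1: D(W) = {2,5,6,8}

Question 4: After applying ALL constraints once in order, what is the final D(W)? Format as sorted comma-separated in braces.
Answer: {6,8}

Derivation:
Constraint 1 (W < V) on D(W)={2,5,6,8,9} D(V)={2,3,4,6,8,9}: W {2,5,6,8,9}->{2,5,6,8}; V {2,3,4,6,8,9}->{3,4,6,8,9}
Constraint 2 (U + Z = V) on D(U)={2,3,4,7,8,9} D(Z)={2,4,5,6,7,8} D(V)={3,4,6,8,9}: U {2,3,4,7,8,9}->{2,3,4,7}; Z {2,4,5,6,7,8}->{2,4,5,6,7}; V {3,4,6,8,9}->{4,6,8,9}
Constraint 3 (V + U = W) on D(V)={4,6,8,9} D(U)={2,3,4,7} D(W)={2,5,6,8}: V {4,6,8,9}->{4,6}; U {2,3,4,7}->{2,4}; W {2,5,6,8}->{6,8}
So after all 3 constraints: D(W) = {6,8}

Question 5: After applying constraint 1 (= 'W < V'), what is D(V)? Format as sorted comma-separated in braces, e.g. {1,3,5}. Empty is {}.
Answer: {3,4,6,8,9}

Derivation:
Constraint 1 (W < V) on D(W)={2,5,6,8,9} D(V)={2,3,4,6,8,9}: W {2,5,6,8,9}->{2,5,6,8}; V {2,3,4,6,8,9}->{3,4,6,8,9}
So after constraint 1: D(V) = {3,4,6,8,9}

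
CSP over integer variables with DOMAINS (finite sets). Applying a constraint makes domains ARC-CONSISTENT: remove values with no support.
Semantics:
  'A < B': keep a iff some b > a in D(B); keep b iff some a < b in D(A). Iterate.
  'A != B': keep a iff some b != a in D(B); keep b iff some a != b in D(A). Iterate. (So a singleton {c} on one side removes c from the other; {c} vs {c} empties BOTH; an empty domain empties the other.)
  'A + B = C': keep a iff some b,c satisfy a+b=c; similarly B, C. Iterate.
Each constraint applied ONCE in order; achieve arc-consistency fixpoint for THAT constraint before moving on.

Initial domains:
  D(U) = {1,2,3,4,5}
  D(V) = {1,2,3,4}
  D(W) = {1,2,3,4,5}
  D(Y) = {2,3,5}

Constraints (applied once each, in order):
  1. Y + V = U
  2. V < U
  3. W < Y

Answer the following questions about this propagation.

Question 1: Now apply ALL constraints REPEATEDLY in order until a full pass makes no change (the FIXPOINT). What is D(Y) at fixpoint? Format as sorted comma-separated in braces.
Answer: {2,3}

Derivation:
pass 0 (initial): D(Y)={2,3,5}
pass 1: U {1,2,3,4,5}->{3,4,5}; V {1,2,3,4}->{1,2,3}; W {1,2,3,4,5}->{1,2}; Y {2,3,5}->{2,3}
pass 2: no change
Fixpoint after 2 passes: D(Y) = {2,3}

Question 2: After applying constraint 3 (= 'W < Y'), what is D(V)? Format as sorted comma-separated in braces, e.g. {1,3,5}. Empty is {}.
Answer: {1,2,3}

Derivation:
Constraint 1 (Y + V = U) on D(Y)={2,3,5} D(V)={1,2,3,4} D(U)={1,2,3,4,5}: Y {2,3,5}->{2,3}; V {1,2,3,4}->{1,2,3}; U {1,2,3,4,5}->{3,4,5}
Constraint 2 (V < U) on D(V)={1,2,3} D(U)={3,4,5}: no change
Constraint 3 (W < Y) on D(W)={1,2,3,4,5} D(Y)={2,3}: W {1,2,3,4,5}->{1,2}
So after constraint 3: D(V) = {1,2,3}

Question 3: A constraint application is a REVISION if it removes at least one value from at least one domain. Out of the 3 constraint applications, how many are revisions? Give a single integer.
Answer: 2

Derivation:
Constraint 1 (Y + V = U) on D(Y)={2,3,5} D(V)={1,2,3,4} D(U)={1,2,3,4,5}: Y {2,3,5}->{2,3}; V {1,2,3,4}->{1,2,3}; U {1,2,3,4,5}->{3,4,5} => REVISION
Constraint 2 (V < U) on D(V)={1,2,3} D(U)={3,4,5}: no change => not a revision
Constraint 3 (W < Y) on D(W)={1,2,3,4,5} D(Y)={2,3}: W {1,2,3,4,5}->{1,2} => REVISION
Total revisions = 2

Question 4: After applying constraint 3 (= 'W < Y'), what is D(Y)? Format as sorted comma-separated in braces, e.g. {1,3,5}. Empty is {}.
Answer: {2,3}

Derivation:
Constraint 1 (Y + V = U) on D(Y)={2,3,5} D(V)={1,2,3,4} D(U)={1,2,3,4,5}: Y {2,3,5}->{2,3}; V {1,2,3,4}->{1,2,3}; U {1,2,3,4,5}->{3,4,5}
Constraint 2 (V < U) on D(V)={1,2,3} D(U)={3,4,5}: no change
Constraint 3 (W < Y) on D(W)={1,2,3,4,5} D(Y)={2,3}: W {1,2,3,4,5}->{1,2}
So after constraint 3: D(Y) = {2,3}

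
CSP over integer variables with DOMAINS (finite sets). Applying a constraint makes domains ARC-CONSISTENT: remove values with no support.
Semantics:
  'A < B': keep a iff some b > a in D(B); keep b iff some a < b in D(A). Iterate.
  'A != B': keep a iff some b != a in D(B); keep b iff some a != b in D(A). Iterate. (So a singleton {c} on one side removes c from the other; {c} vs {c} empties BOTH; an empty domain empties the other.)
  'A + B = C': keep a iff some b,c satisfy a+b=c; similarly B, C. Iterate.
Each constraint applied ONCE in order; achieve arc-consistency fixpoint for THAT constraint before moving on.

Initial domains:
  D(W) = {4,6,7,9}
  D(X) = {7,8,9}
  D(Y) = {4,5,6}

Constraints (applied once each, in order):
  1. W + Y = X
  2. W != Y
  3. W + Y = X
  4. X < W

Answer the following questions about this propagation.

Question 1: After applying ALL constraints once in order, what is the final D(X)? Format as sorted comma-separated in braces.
Constraint 1 (W + Y = X) on D(W)={4,6,7,9} D(Y)={4,5,6} D(X)={7,8,9}: W {4,6,7,9}->{4}; Y {4,5,6}->{4,5}; X {7,8,9}->{8,9}
Constraint 2 (W != Y) on D(W)={4} D(Y)={4,5}: Y {4,5}->{5}
Constraint 3 (W + Y = X) on D(W)={4} D(Y)={5} D(X)={8,9}: X {8,9}->{9}
Constraint 4 (X < W) on D(X)={9} D(W)={4}: X {9}->{}; W {4}->{}
So after all 4 constraints: D(X) = {}

Answer: {}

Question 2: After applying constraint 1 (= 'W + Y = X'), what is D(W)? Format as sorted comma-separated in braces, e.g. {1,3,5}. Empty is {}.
Answer: {4}

Derivation:
Constraint 1 (W + Y = X) on D(W)={4,6,7,9} D(Y)={4,5,6} D(X)={7,8,9}: W {4,6,7,9}->{4}; Y {4,5,6}->{4,5}; X {7,8,9}->{8,9}
So after constraint 1: D(W) = {4}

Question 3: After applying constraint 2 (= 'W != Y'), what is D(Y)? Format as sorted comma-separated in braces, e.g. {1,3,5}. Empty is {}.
Answer: {5}

Derivation:
Constraint 1 (W + Y = X) on D(W)={4,6,7,9} D(Y)={4,5,6} D(X)={7,8,9}: W {4,6,7,9}->{4}; Y {4,5,6}->{4,5}; X {7,8,9}->{8,9}
Constraint 2 (W != Y) on D(W)={4} D(Y)={4,5}: Y {4,5}->{5}
So after constraint 2: D(Y) = {5}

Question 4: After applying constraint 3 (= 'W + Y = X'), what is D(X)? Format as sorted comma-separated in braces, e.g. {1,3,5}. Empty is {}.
Answer: {9}

Derivation:
Constraint 1 (W + Y = X) on D(W)={4,6,7,9} D(Y)={4,5,6} D(X)={7,8,9}: W {4,6,7,9}->{4}; Y {4,5,6}->{4,5}; X {7,8,9}->{8,9}
Constraint 2 (W != Y) on D(W)={4} D(Y)={4,5}: Y {4,5}->{5}
Constraint 3 (W + Y = X) on D(W)={4} D(Y)={5} D(X)={8,9}: X {8,9}->{9}
So after constraint 3: D(X) = {9}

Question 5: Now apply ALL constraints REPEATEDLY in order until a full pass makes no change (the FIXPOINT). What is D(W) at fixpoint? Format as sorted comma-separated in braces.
Answer: {}

Derivation:
pass 0 (initial): D(W)={4,6,7,9}
pass 1: W {4,6,7,9}->{}; X {7,8,9}->{}; Y {4,5,6}->{5}
pass 2: Y {5}->{}
pass 3: no change
Fixpoint after 3 passes: D(W) = {}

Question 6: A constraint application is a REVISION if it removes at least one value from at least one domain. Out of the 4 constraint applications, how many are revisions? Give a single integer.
Answer: 4

Derivation:
Constraint 1 (W + Y = X) on D(W)={4,6,7,9} D(Y)={4,5,6} D(X)={7,8,9}: W {4,6,7,9}->{4}; Y {4,5,6}->{4,5}; X {7,8,9}->{8,9} => REVISION
Constraint 2 (W != Y) on D(W)={4} D(Y)={4,5}: Y {4,5}->{5} => REVISION
Constraint 3 (W + Y = X) on D(W)={4} D(Y)={5} D(X)={8,9}: X {8,9}->{9} => REVISION
Constraint 4 (X < W) on D(X)={9} D(W)={4}: X {9}->{}; W {4}->{} => REVISION
Total revisions = 4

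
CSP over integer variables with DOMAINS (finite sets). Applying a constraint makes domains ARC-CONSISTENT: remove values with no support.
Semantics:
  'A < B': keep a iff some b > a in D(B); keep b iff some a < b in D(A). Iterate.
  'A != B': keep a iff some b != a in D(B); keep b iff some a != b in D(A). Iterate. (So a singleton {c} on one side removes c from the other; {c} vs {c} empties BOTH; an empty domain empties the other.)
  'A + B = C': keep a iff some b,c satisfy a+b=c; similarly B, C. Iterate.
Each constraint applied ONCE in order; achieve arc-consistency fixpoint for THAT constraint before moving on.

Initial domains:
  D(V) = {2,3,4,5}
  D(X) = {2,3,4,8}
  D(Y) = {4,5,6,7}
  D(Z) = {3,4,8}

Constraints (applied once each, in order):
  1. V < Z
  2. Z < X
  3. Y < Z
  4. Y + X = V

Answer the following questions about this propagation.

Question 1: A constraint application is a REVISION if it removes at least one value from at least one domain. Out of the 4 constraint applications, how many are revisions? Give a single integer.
Constraint 1 (V < Z) on D(V)={2,3,4,5} D(Z)={3,4,8}: no change => not a revision
Constraint 2 (Z < X) on D(Z)={3,4,8} D(X)={2,3,4,8}: Z {3,4,8}->{3,4}; X {2,3,4,8}->{4,8} => REVISION
Constraint 3 (Y < Z) on D(Y)={4,5,6,7} D(Z)={3,4}: Y {4,5,6,7}->{}; Z {3,4}->{} => REVISION
Constraint 4 (Y + X = V) on D(Y)={} D(X)={4,8} D(V)={2,3,4,5}: X {4,8}->{}; V {2,3,4,5}->{} => REVISION
Total revisions = 3

Answer: 3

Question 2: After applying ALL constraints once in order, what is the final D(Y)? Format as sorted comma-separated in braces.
Answer: {}

Derivation:
Constraint 1 (V < Z) on D(V)={2,3,4,5} D(Z)={3,4,8}: no change
Constraint 2 (Z < X) on D(Z)={3,4,8} D(X)={2,3,4,8}: Z {3,4,8}->{3,4}; X {2,3,4,8}->{4,8}
Constraint 3 (Y < Z) on D(Y)={4,5,6,7} D(Z)={3,4}: Y {4,5,6,7}->{}; Z {3,4}->{}
Constraint 4 (Y + X = V) on D(Y)={} D(X)={4,8} D(V)={2,3,4,5}: X {4,8}->{}; V {2,3,4,5}->{}
So after all 4 constraints: D(Y) = {}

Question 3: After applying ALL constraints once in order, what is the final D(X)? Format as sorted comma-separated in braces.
Constraint 1 (V < Z) on D(V)={2,3,4,5} D(Z)={3,4,8}: no change
Constraint 2 (Z < X) on D(Z)={3,4,8} D(X)={2,3,4,8}: Z {3,4,8}->{3,4}; X {2,3,4,8}->{4,8}
Constraint 3 (Y < Z) on D(Y)={4,5,6,7} D(Z)={3,4}: Y {4,5,6,7}->{}; Z {3,4}->{}
Constraint 4 (Y + X = V) on D(Y)={} D(X)={4,8} D(V)={2,3,4,5}: X {4,8}->{}; V {2,3,4,5}->{}
So after all 4 constraints: D(X) = {}

Answer: {}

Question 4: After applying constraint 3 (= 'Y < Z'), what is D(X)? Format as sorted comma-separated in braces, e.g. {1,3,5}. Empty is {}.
Answer: {4,8}

Derivation:
Constraint 1 (V < Z) on D(V)={2,3,4,5} D(Z)={3,4,8}: no change
Constraint 2 (Z < X) on D(Z)={3,4,8} D(X)={2,3,4,8}: Z {3,4,8}->{3,4}; X {2,3,4,8}->{4,8}
Constraint 3 (Y < Z) on D(Y)={4,5,6,7} D(Z)={3,4}: Y {4,5,6,7}->{}; Z {3,4}->{}
So after constraint 3: D(X) = {4,8}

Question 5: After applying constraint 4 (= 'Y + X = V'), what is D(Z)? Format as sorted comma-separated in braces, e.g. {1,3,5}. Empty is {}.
Answer: {}

Derivation:
Constraint 1 (V < Z) on D(V)={2,3,4,5} D(Z)={3,4,8}: no change
Constraint 2 (Z < X) on D(Z)={3,4,8} D(X)={2,3,4,8}: Z {3,4,8}->{3,4}; X {2,3,4,8}->{4,8}
Constraint 3 (Y < Z) on D(Y)={4,5,6,7} D(Z)={3,4}: Y {4,5,6,7}->{}; Z {3,4}->{}
Constraint 4 (Y + X = V) on D(Y)={} D(X)={4,8} D(V)={2,3,4,5}: X {4,8}->{}; V {2,3,4,5}->{}
So after constraint 4: D(Z) = {}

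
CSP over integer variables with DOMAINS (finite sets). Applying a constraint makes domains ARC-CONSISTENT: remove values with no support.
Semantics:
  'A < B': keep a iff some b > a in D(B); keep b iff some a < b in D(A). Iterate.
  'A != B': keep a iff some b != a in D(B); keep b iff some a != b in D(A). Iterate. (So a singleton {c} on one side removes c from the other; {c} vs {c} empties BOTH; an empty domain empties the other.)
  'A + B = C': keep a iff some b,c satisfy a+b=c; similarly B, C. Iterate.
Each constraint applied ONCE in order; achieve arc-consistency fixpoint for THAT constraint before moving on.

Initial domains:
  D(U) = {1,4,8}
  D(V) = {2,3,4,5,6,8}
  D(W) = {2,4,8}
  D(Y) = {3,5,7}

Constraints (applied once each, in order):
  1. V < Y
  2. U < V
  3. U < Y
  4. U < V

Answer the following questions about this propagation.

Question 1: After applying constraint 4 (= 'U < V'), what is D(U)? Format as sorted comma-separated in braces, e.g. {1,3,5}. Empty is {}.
Answer: {1,4}

Derivation:
Constraint 1 (V < Y) on D(V)={2,3,4,5,6,8} D(Y)={3,5,7}: V {2,3,4,5,6,8}->{2,3,4,5,6}
Constraint 2 (U < V) on D(U)={1,4,8} D(V)={2,3,4,5,6}: U {1,4,8}->{1,4}
Constraint 3 (U < Y) on D(U)={1,4} D(Y)={3,5,7}: no change
Constraint 4 (U < V) on D(U)={1,4} D(V)={2,3,4,5,6}: no change
So after constraint 4: D(U) = {1,4}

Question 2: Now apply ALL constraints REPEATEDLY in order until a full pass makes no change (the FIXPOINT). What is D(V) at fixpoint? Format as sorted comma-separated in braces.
Answer: {2,3,4,5,6}

Derivation:
pass 0 (initial): D(V)={2,3,4,5,6,8}
pass 1: U {1,4,8}->{1,4}; V {2,3,4,5,6,8}->{2,3,4,5,6}
pass 2: no change
Fixpoint after 2 passes: D(V) = {2,3,4,5,6}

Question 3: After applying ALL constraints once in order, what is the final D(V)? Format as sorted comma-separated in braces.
Constraint 1 (V < Y) on D(V)={2,3,4,5,6,8} D(Y)={3,5,7}: V {2,3,4,5,6,8}->{2,3,4,5,6}
Constraint 2 (U < V) on D(U)={1,4,8} D(V)={2,3,4,5,6}: U {1,4,8}->{1,4}
Constraint 3 (U < Y) on D(U)={1,4} D(Y)={3,5,7}: no change
Constraint 4 (U < V) on D(U)={1,4} D(V)={2,3,4,5,6}: no change
So after all 4 constraints: D(V) = {2,3,4,5,6}

Answer: {2,3,4,5,6}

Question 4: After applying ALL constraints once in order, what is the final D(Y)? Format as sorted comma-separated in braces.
Constraint 1 (V < Y) on D(V)={2,3,4,5,6,8} D(Y)={3,5,7}: V {2,3,4,5,6,8}->{2,3,4,5,6}
Constraint 2 (U < V) on D(U)={1,4,8} D(V)={2,3,4,5,6}: U {1,4,8}->{1,4}
Constraint 3 (U < Y) on D(U)={1,4} D(Y)={3,5,7}: no change
Constraint 4 (U < V) on D(U)={1,4} D(V)={2,3,4,5,6}: no change
So after all 4 constraints: D(Y) = {3,5,7}

Answer: {3,5,7}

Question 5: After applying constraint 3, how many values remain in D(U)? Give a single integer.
Answer: 2

Derivation:
Constraint 1 (V < Y) on D(V)={2,3,4,5,6,8} D(Y)={3,5,7}: V {2,3,4,5,6,8}->{2,3,4,5,6}
Constraint 2 (U < V) on D(U)={1,4,8} D(V)={2,3,4,5,6}: U {1,4,8}->{1,4}
Constraint 3 (U < Y) on D(U)={1,4} D(Y)={3,5,7}: no change
So after constraint 3: D(U)={1,4}, size = 2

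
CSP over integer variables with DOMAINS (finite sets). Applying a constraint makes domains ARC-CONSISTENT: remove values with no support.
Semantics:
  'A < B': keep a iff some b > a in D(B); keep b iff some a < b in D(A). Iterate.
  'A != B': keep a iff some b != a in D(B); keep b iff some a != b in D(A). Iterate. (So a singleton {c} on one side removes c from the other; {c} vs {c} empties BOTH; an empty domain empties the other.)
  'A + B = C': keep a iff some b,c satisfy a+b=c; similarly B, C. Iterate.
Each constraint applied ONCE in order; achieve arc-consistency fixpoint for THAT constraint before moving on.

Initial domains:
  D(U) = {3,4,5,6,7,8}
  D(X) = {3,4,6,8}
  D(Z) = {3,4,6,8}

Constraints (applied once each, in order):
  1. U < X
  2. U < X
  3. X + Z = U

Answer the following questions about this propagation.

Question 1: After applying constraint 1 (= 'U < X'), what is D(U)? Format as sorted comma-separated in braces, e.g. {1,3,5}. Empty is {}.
Constraint 1 (U < X) on D(U)={3,4,5,6,7,8} D(X)={3,4,6,8}: U {3,4,5,6,7,8}->{3,4,5,6,7}; X {3,4,6,8}->{4,6,8}
So after constraint 1: D(U) = {3,4,5,6,7}

Answer: {3,4,5,6,7}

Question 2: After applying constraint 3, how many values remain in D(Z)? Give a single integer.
Answer: 1

Derivation:
Constraint 1 (U < X) on D(U)={3,4,5,6,7,8} D(X)={3,4,6,8}: U {3,4,5,6,7,8}->{3,4,5,6,7}; X {3,4,6,8}->{4,6,8}
Constraint 2 (U < X) on D(U)={3,4,5,6,7} D(X)={4,6,8}: no change
Constraint 3 (X + Z = U) on D(X)={4,6,8} D(Z)={3,4,6,8} D(U)={3,4,5,6,7}: X {4,6,8}->{4}; Z {3,4,6,8}->{3}; U {3,4,5,6,7}->{7}
So after constraint 3: D(Z)={3}, size = 1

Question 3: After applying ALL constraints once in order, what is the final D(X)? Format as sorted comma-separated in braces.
Answer: {4}

Derivation:
Constraint 1 (U < X) on D(U)={3,4,5,6,7,8} D(X)={3,4,6,8}: U {3,4,5,6,7,8}->{3,4,5,6,7}; X {3,4,6,8}->{4,6,8}
Constraint 2 (U < X) on D(U)={3,4,5,6,7} D(X)={4,6,8}: no change
Constraint 3 (X + Z = U) on D(X)={4,6,8} D(Z)={3,4,6,8} D(U)={3,4,5,6,7}: X {4,6,8}->{4}; Z {3,4,6,8}->{3}; U {3,4,5,6,7}->{7}
So after all 3 constraints: D(X) = {4}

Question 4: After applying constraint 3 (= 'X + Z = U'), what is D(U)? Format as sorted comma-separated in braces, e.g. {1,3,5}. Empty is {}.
Constraint 1 (U < X) on D(U)={3,4,5,6,7,8} D(X)={3,4,6,8}: U {3,4,5,6,7,8}->{3,4,5,6,7}; X {3,4,6,8}->{4,6,8}
Constraint 2 (U < X) on D(U)={3,4,5,6,7} D(X)={4,6,8}: no change
Constraint 3 (X + Z = U) on D(X)={4,6,8} D(Z)={3,4,6,8} D(U)={3,4,5,6,7}: X {4,6,8}->{4}; Z {3,4,6,8}->{3}; U {3,4,5,6,7}->{7}
So after constraint 3: D(U) = {7}

Answer: {7}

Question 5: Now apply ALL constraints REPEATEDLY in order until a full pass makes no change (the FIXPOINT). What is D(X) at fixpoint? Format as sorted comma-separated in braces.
Answer: {}

Derivation:
pass 0 (initial): D(X)={3,4,6,8}
pass 1: U {3,4,5,6,7,8}->{7}; X {3,4,6,8}->{4}; Z {3,4,6,8}->{3}
pass 2: U {7}->{}; X {4}->{}; Z {3}->{}
pass 3: no change
Fixpoint after 3 passes: D(X) = {}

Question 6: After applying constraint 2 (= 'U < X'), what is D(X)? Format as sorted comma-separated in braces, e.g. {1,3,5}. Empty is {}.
Constraint 1 (U < X) on D(U)={3,4,5,6,7,8} D(X)={3,4,6,8}: U {3,4,5,6,7,8}->{3,4,5,6,7}; X {3,4,6,8}->{4,6,8}
Constraint 2 (U < X) on D(U)={3,4,5,6,7} D(X)={4,6,8}: no change
So after constraint 2: D(X) = {4,6,8}

Answer: {4,6,8}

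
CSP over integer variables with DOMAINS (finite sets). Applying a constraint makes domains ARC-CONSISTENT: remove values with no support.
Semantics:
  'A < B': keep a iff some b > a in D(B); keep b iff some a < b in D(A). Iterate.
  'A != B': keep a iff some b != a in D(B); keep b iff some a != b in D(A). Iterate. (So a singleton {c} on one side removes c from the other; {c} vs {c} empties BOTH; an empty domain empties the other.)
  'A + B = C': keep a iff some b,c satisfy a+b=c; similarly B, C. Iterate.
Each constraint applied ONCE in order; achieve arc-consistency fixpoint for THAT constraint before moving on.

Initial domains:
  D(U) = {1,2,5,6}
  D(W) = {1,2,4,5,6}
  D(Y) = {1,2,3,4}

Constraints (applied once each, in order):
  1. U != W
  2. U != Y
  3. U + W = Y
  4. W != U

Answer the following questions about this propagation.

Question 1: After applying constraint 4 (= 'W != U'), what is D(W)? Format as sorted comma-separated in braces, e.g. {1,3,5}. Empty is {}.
Constraint 1 (U != W) on D(U)={1,2,5,6} D(W)={1,2,4,5,6}: no change
Constraint 2 (U != Y) on D(U)={1,2,5,6} D(Y)={1,2,3,4}: no change
Constraint 3 (U + W = Y) on D(U)={1,2,5,6} D(W)={1,2,4,5,6} D(Y)={1,2,3,4}: U {1,2,5,6}->{1,2}; W {1,2,4,5,6}->{1,2}; Y {1,2,3,4}->{2,3,4}
Constraint 4 (W != U) on D(W)={1,2} D(U)={1,2}: no change
So after constraint 4: D(W) = {1,2}

Answer: {1,2}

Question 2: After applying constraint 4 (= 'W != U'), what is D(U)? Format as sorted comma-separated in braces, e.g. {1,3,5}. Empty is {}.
Constraint 1 (U != W) on D(U)={1,2,5,6} D(W)={1,2,4,5,6}: no change
Constraint 2 (U != Y) on D(U)={1,2,5,6} D(Y)={1,2,3,4}: no change
Constraint 3 (U + W = Y) on D(U)={1,2,5,6} D(W)={1,2,4,5,6} D(Y)={1,2,3,4}: U {1,2,5,6}->{1,2}; W {1,2,4,5,6}->{1,2}; Y {1,2,3,4}->{2,3,4}
Constraint 4 (W != U) on D(W)={1,2} D(U)={1,2}: no change
So after constraint 4: D(U) = {1,2}

Answer: {1,2}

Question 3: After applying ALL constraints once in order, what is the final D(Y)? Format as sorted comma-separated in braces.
Constraint 1 (U != W) on D(U)={1,2,5,6} D(W)={1,2,4,5,6}: no change
Constraint 2 (U != Y) on D(U)={1,2,5,6} D(Y)={1,2,3,4}: no change
Constraint 3 (U + W = Y) on D(U)={1,2,5,6} D(W)={1,2,4,5,6} D(Y)={1,2,3,4}: U {1,2,5,6}->{1,2}; W {1,2,4,5,6}->{1,2}; Y {1,2,3,4}->{2,3,4}
Constraint 4 (W != U) on D(W)={1,2} D(U)={1,2}: no change
So after all 4 constraints: D(Y) = {2,3,4}

Answer: {2,3,4}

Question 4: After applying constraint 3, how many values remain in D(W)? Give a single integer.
Constraint 1 (U != W) on D(U)={1,2,5,6} D(W)={1,2,4,5,6}: no change
Constraint 2 (U != Y) on D(U)={1,2,5,6} D(Y)={1,2,3,4}: no change
Constraint 3 (U + W = Y) on D(U)={1,2,5,6} D(W)={1,2,4,5,6} D(Y)={1,2,3,4}: U {1,2,5,6}->{1,2}; W {1,2,4,5,6}->{1,2}; Y {1,2,3,4}->{2,3,4}
So after constraint 3: D(W)={1,2}, size = 2

Answer: 2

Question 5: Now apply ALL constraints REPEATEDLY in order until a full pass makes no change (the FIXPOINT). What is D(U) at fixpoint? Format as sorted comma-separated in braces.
pass 0 (initial): D(U)={1,2,5,6}
pass 1: U {1,2,5,6}->{1,2}; W {1,2,4,5,6}->{1,2}; Y {1,2,3,4}->{2,3,4}
pass 2: no change
Fixpoint after 2 passes: D(U) = {1,2}

Answer: {1,2}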